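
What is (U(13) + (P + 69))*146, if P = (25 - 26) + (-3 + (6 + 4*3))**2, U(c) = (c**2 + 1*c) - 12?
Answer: 67598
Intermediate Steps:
U(c) = -12 + c + c**2 (U(c) = (c**2 + c) - 12 = (c + c**2) - 12 = -12 + c + c**2)
P = 224 (P = -1 + (-3 + (6 + 12))**2 = -1 + (-3 + 18)**2 = -1 + 15**2 = -1 + 225 = 224)
(U(13) + (P + 69))*146 = ((-12 + 13 + 13**2) + (224 + 69))*146 = ((-12 + 13 + 169) + 293)*146 = (170 + 293)*146 = 463*146 = 67598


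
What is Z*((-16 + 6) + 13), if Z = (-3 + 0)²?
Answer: 27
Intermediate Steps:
Z = 9 (Z = (-3)² = 9)
Z*((-16 + 6) + 13) = 9*((-16 + 6) + 13) = 9*(-10 + 13) = 9*3 = 27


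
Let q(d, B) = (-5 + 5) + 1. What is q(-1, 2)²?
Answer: 1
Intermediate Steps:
q(d, B) = 1 (q(d, B) = 0 + 1 = 1)
q(-1, 2)² = 1² = 1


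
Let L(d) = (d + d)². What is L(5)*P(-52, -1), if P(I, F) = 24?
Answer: 2400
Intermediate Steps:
L(d) = 4*d² (L(d) = (2*d)² = 4*d²)
L(5)*P(-52, -1) = (4*5²)*24 = (4*25)*24 = 100*24 = 2400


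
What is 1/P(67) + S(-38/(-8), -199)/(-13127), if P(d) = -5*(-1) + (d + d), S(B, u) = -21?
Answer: 16046/1824653 ≈ 0.0087940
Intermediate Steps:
P(d) = 5 + 2*d
1/P(67) + S(-38/(-8), -199)/(-13127) = 1/(5 + 2*67) - 21/(-13127) = 1/(5 + 134) - 21*(-1/13127) = 1/139 + 21/13127 = 16046/1824653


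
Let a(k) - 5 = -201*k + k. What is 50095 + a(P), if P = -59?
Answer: 61900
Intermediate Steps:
a(k) = 5 - 200*k (a(k) = 5 + (-201*k + k) = 5 - 200*k)
50095 + a(P) = 50095 + (5 - 200*(-59)) = 50095 + (5 + 11800) = 50095 + 11805 = 61900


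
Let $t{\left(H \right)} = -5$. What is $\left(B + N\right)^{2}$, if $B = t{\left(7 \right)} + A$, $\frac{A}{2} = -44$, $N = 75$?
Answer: $324$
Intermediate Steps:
$A = -88$ ($A = 2 \left(-44\right) = -88$)
$B = -93$ ($B = -5 - 88 = -93$)
$\left(B + N\right)^{2} = \left(-93 + 75\right)^{2} = \left(-18\right)^{2} = 324$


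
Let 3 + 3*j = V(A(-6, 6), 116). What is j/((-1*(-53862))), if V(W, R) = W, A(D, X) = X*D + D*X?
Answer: -25/53862 ≈ -0.00046415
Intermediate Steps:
A(D, X) = 2*D*X (A(D, X) = D*X + D*X = 2*D*X)
j = -25 (j = -1 + (2*(-6)*6)/3 = -1 + (⅓)*(-72) = -1 - 24 = -25)
j/((-1*(-53862))) = -25/((-1*(-53862))) = -25/53862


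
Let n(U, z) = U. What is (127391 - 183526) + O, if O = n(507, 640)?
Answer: -55628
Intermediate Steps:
O = 507
(127391 - 183526) + O = (127391 - 183526) + 507 = -56135 + 507 = -55628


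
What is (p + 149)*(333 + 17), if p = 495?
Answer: 225400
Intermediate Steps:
(p + 149)*(333 + 17) = (495 + 149)*(333 + 17) = 644*350 = 225400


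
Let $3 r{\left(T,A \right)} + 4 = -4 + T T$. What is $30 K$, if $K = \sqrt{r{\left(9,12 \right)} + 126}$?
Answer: $10 \sqrt{1353} \approx 367.83$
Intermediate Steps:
$r{\left(T,A \right)} = - \frac{8}{3} + \frac{T^{2}}{3}$ ($r{\left(T,A \right)} = - \frac{4}{3} + \frac{-4 + T T}{3} = - \frac{4}{3} + \frac{-4 + T^{2}}{3} = - \frac{4}{3} + \left(- \frac{4}{3} + \frac{T^{2}}{3}\right) = - \frac{8}{3} + \frac{T^{2}}{3}$)
$K = \frac{\sqrt{1353}}{3}$ ($K = \sqrt{\left(- \frac{8}{3} + \frac{9^{2}}{3}\right) + 126} = \sqrt{\left(- \frac{8}{3} + \frac{1}{3} \cdot 81\right) + 126} = \sqrt{\left(- \frac{8}{3} + 27\right) + 126} = \sqrt{\frac{73}{3} + 126} = \sqrt{\frac{451}{3}} = \frac{\sqrt{1353}}{3} \approx 12.261$)
$30 K = 30 \frac{\sqrt{1353}}{3} = 10 \sqrt{1353}$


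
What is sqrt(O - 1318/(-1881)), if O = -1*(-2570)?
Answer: 4*sqrt(63163562)/627 ≈ 50.702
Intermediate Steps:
O = 2570
sqrt(O - 1318/(-1881)) = sqrt(2570 - 1318/(-1881)) = sqrt(2570 - 1318*(-1/1881)) = sqrt(2570 + 1318/1881) = sqrt(4835488/1881) = 4*sqrt(63163562)/627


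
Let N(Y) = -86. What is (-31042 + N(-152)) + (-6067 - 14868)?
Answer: -52063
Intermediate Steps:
(-31042 + N(-152)) + (-6067 - 14868) = (-31042 - 86) + (-6067 - 14868) = -31128 - 20935 = -52063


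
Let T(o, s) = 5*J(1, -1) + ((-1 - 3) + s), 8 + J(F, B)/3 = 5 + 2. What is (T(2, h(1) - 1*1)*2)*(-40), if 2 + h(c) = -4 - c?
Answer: 2160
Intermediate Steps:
J(F, B) = -3 (J(F, B) = -24 + 3*(5 + 2) = -24 + 3*7 = -24 + 21 = -3)
h(c) = -6 - c (h(c) = -2 + (-4 - c) = -6 - c)
T(o, s) = -19 + s (T(o, s) = 5*(-3) + ((-1 - 3) + s) = -15 + (-4 + s) = -19 + s)
(T(2, h(1) - 1*1)*2)*(-40) = ((-19 + ((-6 - 1*1) - 1*1))*2)*(-40) = ((-19 + ((-6 - 1) - 1))*2)*(-40) = ((-19 + (-7 - 1))*2)*(-40) = ((-19 - 8)*2)*(-40) = -27*2*(-40) = -54*(-40) = 2160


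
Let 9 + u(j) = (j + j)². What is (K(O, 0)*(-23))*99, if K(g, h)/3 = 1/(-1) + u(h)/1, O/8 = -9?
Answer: 68310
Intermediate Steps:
O = -72 (O = 8*(-9) = -72)
u(j) = -9 + 4*j² (u(j) = -9 + (j + j)² = -9 + (2*j)² = -9 + 4*j²)
K(g, h) = -30 + 12*h² (K(g, h) = 3*(1/(-1) + (-9 + 4*h²)/1) = 3*(1*(-1) + (-9 + 4*h²)*1) = 3*(-1 + (-9 + 4*h²)) = 3*(-10 + 4*h²) = -30 + 12*h²)
(K(O, 0)*(-23))*99 = ((-30 + 12*0²)*(-23))*99 = ((-30 + 12*0)*(-23))*99 = ((-30 + 0)*(-23))*99 = -30*(-23)*99 = 690*99 = 68310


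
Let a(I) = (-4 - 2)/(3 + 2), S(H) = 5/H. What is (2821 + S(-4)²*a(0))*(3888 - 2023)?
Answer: 42061345/8 ≈ 5.2577e+6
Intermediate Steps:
a(I) = -6/5
(2821 + S(-4)²*a(0))*(3888 - 2023) = (2821 + (5/(-4))²*(-6/5))*(3888 - 2023) = (2821 + (5*(-¼))²*(-6/5))*1865 = (2821 + (-5/4)²*(-6/5))*1865 = (2821 + (25/16)*(-6/5))*1865 = (2821 - 15/8)*1865 = (22553/8)*1865 = 42061345/8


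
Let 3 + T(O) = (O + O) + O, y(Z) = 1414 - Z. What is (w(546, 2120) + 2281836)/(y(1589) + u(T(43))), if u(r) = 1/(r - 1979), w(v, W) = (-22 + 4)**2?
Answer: -352403540/27023 ≈ -13041.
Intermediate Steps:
w(v, W) = 324 (w(v, W) = (-18)**2 = 324)
T(O) = -3 + 3*O (T(O) = -3 + ((O + O) + O) = -3 + (2*O + O) = -3 + 3*O)
u(r) = 1/(-1979 + r)
(w(546, 2120) + 2281836)/(y(1589) + u(T(43))) = (324 + 2281836)/((1414 - 1*1589) + 1/(-1979 + (-3 + 3*43))) = 2282160/((1414 - 1589) + 1/(-1979 + (-3 + 129))) = 2282160/(-175 + 1/(-1979 + 126)) = 2282160/(-175 + 1/(-1853)) = 2282160/(-175 - 1/1853) = 2282160/(-324276/1853) = 2282160*(-1853/324276) = -352403540/27023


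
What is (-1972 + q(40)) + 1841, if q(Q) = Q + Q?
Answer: -51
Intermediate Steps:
q(Q) = 2*Q
(-1972 + q(40)) + 1841 = (-1972 + 2*40) + 1841 = (-1972 + 80) + 1841 = -1892 + 1841 = -51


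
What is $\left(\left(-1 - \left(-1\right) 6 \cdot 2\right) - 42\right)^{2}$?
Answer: $961$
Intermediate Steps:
$\left(\left(-1 - \left(-1\right) 6 \cdot 2\right) - 42\right)^{2} = \left(\left(-1 - \left(-6\right) 2\right) - 42\right)^{2} = \left(\left(-1 - -12\right) - 42\right)^{2} = \left(\left(-1 + 12\right) - 42\right)^{2} = \left(11 - 42\right)^{2} = \left(-31\right)^{2} = 961$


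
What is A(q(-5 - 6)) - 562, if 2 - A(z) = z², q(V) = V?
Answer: -681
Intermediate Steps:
A(z) = 2 - z²
A(q(-5 - 6)) - 562 = (2 - (-5 - 6)²) - 562 = (2 - 1*(-11)²) - 562 = (2 - 1*121) - 562 = (2 - 121) - 562 = -119 - 562 = -681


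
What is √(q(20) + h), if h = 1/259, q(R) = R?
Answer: √1341879/259 ≈ 4.4726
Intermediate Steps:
h = 1/259 ≈ 0.0038610
√(q(20) + h) = √(20 + 1/259) = √(5181/259) = √1341879/259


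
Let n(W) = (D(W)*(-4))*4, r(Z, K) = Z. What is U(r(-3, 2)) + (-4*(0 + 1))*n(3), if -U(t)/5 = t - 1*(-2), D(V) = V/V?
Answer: 69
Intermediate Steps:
D(V) = 1
U(t) = -10 - 5*t (U(t) = -5*(t - 1*(-2)) = -5*(t + 2) = -5*(2 + t) = -10 - 5*t)
n(W) = -16 (n(W) = (1*(-4))*4 = -4*4 = -16)
U(r(-3, 2)) + (-4*(0 + 1))*n(3) = (-10 - 5*(-3)) - 4*(0 + 1)*(-16) = (-10 + 15) - 4*1*(-16) = 5 - 4*(-16) = 5 + 64 = 69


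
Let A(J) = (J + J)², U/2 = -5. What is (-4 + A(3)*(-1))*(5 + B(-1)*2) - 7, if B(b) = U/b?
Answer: -1007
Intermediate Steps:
U = -10 (U = 2*(-5) = -10)
B(b) = -10/b
A(J) = 4*J² (A(J) = (2*J)² = 4*J²)
(-4 + A(3)*(-1))*(5 + B(-1)*2) - 7 = (-4 + (4*3²)*(-1))*(5 - 10/(-1)*2) - 7 = (-4 + (4*9)*(-1))*(5 - 10*(-1)*2) - 7 = (-4 + 36*(-1))*(5 + 10*2) - 7 = (-4 - 36)*(5 + 20) - 7 = -40*25 - 7 = -1000 - 7 = -1007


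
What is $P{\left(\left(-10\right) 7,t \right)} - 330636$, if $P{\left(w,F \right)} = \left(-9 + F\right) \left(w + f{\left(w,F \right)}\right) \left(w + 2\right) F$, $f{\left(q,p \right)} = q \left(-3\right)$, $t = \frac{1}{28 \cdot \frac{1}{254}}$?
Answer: $- \frac{2357632}{7} \approx -3.368 \cdot 10^{5}$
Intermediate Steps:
$t = \frac{127}{14}$ ($t = \frac{1}{28 \cdot \frac{1}{254}} = \frac{1}{\frac{14}{127}} = \frac{127}{14} \approx 9.0714$)
$f{\left(q,p \right)} = - 3 q$
$P{\left(w,F \right)} = - 2 F w \left(-9 + F\right) \left(2 + w\right)$ ($P{\left(w,F \right)} = \left(-9 + F\right) \left(w - 3 w\right) \left(w + 2\right) F = \left(-9 + F\right) - 2 w \left(2 + w\right) F = \left(-9 + F\right) \left(- 2 F w \left(2 + w\right)\right) = - 2 F w \left(-9 + F\right) \left(2 + w\right)$)
$P{\left(\left(-10\right) 7,t \right)} - 330636 = 2 \cdot \frac{127}{14} \left(\left(-10\right) 7\right) \left(18 - \frac{127}{7} + 9 \left(\left(-10\right) 7\right) - \frac{127 \left(\left(-10\right) 7\right)}{14}\right) - 330636 = 2 \cdot \frac{127}{14} \left(-70\right) \left(18 - \frac{127}{7} + 9 \left(-70\right) - \frac{127}{14} \left(-70\right)\right) - 330636 = 2 \cdot \frac{127}{14} \left(-70\right) \left(18 - \frac{127}{7} - 630 + 635\right) - 330636 = 2 \cdot \frac{127}{14} \left(-70\right) \frac{34}{7} - 330636 = - \frac{43180}{7} - 330636 = - \frac{2357632}{7}$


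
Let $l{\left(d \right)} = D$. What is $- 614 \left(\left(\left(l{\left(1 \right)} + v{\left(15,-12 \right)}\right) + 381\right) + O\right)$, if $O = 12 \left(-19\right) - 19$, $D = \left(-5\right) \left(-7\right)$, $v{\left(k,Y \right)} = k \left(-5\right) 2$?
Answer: $-11666$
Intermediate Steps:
$v{\left(k,Y \right)} = - 10 k$ ($v{\left(k,Y \right)} = - 5 k 2 = - 10 k$)
$D = 35$
$O = -247$ ($O = -228 - 19 = -247$)
$l{\left(d \right)} = 35$
$- 614 \left(\left(\left(l{\left(1 \right)} + v{\left(15,-12 \right)}\right) + 381\right) + O\right) = - 614 \left(\left(\left(35 - 150\right) + 381\right) - 247\right) = - 614 \left(\left(-115 + 381\right) - 247\right) = - 614 \left(266 - 247\right) = \left(-614\right) 19 = -11666$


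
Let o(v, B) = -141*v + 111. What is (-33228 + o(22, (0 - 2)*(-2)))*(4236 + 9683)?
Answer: -504132261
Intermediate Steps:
o(v, B) = 111 - 141*v
(-33228 + o(22, (0 - 2)*(-2)))*(4236 + 9683) = (-33228 + (111 - 141*22))*(4236 + 9683) = (-33228 + (111 - 3102))*13919 = (-33228 - 2991)*13919 = -36219*13919 = -504132261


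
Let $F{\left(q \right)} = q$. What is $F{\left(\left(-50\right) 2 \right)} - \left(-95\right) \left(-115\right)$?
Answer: $-11025$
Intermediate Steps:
$F{\left(\left(-50\right) 2 \right)} - \left(-95\right) \left(-115\right) = \left(-50\right) 2 - \left(-95\right) \left(-115\right) = -100 - 10925 = -11025$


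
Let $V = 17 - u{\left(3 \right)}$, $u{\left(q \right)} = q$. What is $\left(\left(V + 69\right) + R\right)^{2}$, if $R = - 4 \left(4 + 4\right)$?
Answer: $2601$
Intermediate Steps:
$R = -32$ ($R = \left(-4\right) 8 = -32$)
$V = 14$ ($V = 17 - 3 = 14$)
$\left(\left(V + 69\right) + R\right)^{2} = \left(\left(14 + 69\right) - 32\right)^{2} = \left(83 - 32\right)^{2} = 51^{2} = 2601$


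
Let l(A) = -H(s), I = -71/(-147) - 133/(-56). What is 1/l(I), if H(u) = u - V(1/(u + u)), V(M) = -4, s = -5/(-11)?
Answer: -11/49 ≈ -0.22449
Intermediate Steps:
s = 5/11 (s = -5*(-1/11) = 5/11 ≈ 0.45455)
H(u) = 4 + u (H(u) = u - 1*(-4) = u + 4 = 4 + u)
I = 3361/1176 (I = -71*(-1/147) - 133*(-1/56) = 71/147 + 19/8 = 3361/1176 ≈ 2.8580)
l(A) = -49/11 (l(A) = -(4 + 5/11) = -1*49/11 = -49/11)
1/l(I) = 1/(-49/11) = -11/49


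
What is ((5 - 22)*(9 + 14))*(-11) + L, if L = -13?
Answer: 4288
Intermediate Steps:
((5 - 22)*(9 + 14))*(-11) + L = ((5 - 22)*(9 + 14))*(-11) - 13 = -17*23*(-11) - 13 = -391*(-11) - 13 = 4301 - 13 = 4288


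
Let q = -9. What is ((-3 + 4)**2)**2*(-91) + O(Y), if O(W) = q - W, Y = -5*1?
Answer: -95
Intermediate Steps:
Y = -5
O(W) = -9 - W
((-3 + 4)**2)**2*(-91) + O(Y) = ((-3 + 4)**2)**2*(-91) + (-9 - 1*(-5)) = (1**2)**2*(-91) + (-9 + 5) = 1**2*(-91) - 4 = 1*(-91) - 4 = -91 - 4 = -95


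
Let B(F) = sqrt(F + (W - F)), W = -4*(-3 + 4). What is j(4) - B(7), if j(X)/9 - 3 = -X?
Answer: -9 - 2*I ≈ -9.0 - 2.0*I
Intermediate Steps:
j(X) = 27 - 9*X (j(X) = 27 + 9*(-X) = 27 - 9*X)
W = -4 (W = -4*1 = -4)
B(F) = 2*I (B(F) = sqrt(F + (-4 - F)) = sqrt(-4) = 2*I)
j(4) - B(7) = (27 - 9*4) - 2*I = (27 - 36) - 2*I = -9 - 2*I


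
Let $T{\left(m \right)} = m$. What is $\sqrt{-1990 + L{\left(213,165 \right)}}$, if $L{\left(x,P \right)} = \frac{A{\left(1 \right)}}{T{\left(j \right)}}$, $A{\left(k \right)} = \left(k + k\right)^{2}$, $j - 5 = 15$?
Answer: $\frac{i \sqrt{49745}}{5} \approx 44.607 i$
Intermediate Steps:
$j = 20$ ($j = 5 + 15 = 20$)
$A{\left(k \right)} = 4 k^{2}$ ($A{\left(k \right)} = \left(2 k\right)^{2} = 4 k^{2}$)
$L{\left(x,P \right)} = \frac{1}{5}$ ($L{\left(x,P \right)} = \frac{4 \cdot 1^{2}}{20} = 4 \cdot 1 \cdot \frac{1}{20} = 4 \cdot \frac{1}{20} = \frac{1}{5}$)
$\sqrt{-1990 + L{\left(213,165 \right)}} = \sqrt{-1990 + \frac{1}{5}} = \sqrt{- \frac{9949}{5}} = \frac{i \sqrt{49745}}{5}$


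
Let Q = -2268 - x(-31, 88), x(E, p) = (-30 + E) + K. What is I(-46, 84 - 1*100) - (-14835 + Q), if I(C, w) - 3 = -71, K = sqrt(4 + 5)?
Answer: 16977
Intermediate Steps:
K = 3 (K = sqrt(9) = 3)
I(C, w) = -68 (I(C, w) = 3 - 71 = -68)
x(E, p) = -27 + E (x(E, p) = (-30 + E) + 3 = -27 + E)
Q = -2210 (Q = -2268 - (-27 - 31) = -2268 - 1*(-58) = -2268 + 58 = -2210)
I(-46, 84 - 1*100) - (-14835 + Q) = -68 - (-14835 - 2210) = -68 - 1*(-17045) = -68 + 17045 = 16977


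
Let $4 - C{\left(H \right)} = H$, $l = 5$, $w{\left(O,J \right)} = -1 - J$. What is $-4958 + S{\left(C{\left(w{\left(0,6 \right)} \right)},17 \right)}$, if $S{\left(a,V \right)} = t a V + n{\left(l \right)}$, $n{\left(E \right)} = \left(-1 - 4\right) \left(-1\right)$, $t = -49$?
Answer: $-14116$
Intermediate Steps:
$n{\left(E \right)} = 5$ ($n{\left(E \right)} = \left(-5\right) \left(-1\right) = 5$)
$C{\left(H \right)} = 4 - H$
$S{\left(a,V \right)} = 5 - 49 V a$ ($S{\left(a,V \right)} = - 49 a V + 5 = - 49 V a + 5 = 5 - 49 V a$)
$-4958 + S{\left(C{\left(w{\left(0,6 \right)} \right)},17 \right)} = -4958 + \left(5 - 833 \left(4 - \left(-1 - 6\right)\right)\right) = -4958 + \left(5 - 833 \left(4 - -7\right)\right) = -4958 + \left(5 - 833 \left(4 + 7\right)\right) = -4958 + \left(5 - 833 \cdot 11\right) = -4958 + \left(5 - 9163\right) = -4958 - 9158 = -14116$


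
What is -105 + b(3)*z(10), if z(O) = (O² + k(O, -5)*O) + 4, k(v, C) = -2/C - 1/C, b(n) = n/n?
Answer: 5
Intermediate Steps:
b(n) = 1
k(v, C) = -3/C
z(O) = 4 + O² + 3*O/5 (z(O) = (O² + (-3/(-5))*O) + 4 = (O² + (-3*(-⅕))*O) + 4 = (O² + 3*O/5) + 4 = 4 + O² + 3*O/5)
-105 + b(3)*z(10) = -105 + 1*(4 + 10² + (⅗)*10) = -105 + 1*(4 + 100 + 6) = -105 + 1*110 = -105 + 110 = 5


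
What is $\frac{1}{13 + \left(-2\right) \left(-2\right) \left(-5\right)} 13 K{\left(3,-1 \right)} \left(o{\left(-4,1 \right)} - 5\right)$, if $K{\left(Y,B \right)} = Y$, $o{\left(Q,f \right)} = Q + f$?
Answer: $\frac{312}{7} \approx 44.571$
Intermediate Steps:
$\frac{1}{13 + \left(-2\right) \left(-2\right) \left(-5\right)} 13 K{\left(3,-1 \right)} \left(o{\left(-4,1 \right)} - 5\right) = \frac{1}{13 + \left(-2\right) \left(-2\right) \left(-5\right)} 13 \cdot 3 \left(\left(-4 + 1\right) - 5\right) = \frac{1}{13 + 4 \left(-5\right)} 13 \cdot 3 \left(-3 - 5\right) = \frac{1}{13 - 20} \cdot 13 \cdot 3 \left(-8\right) = \frac{1}{-7} \cdot 13 \cdot 3 \left(-8\right) = \left(- \frac{1}{7}\right) 13 \cdot 3 \left(-8\right) = \left(- \frac{13}{7}\right) 3 \left(-8\right) = \left(- \frac{39}{7}\right) \left(-8\right) = \frac{312}{7}$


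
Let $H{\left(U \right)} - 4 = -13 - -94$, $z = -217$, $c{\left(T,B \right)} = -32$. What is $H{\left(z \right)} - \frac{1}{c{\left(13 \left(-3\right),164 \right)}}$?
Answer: $\frac{2721}{32} \approx 85.031$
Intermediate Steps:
$H{\left(U \right)} = 85$ ($H{\left(U \right)} = 4 - -81 = 4 + \left(-13 + 94\right) = 4 + 81 = 85$)
$H{\left(z \right)} - \frac{1}{c{\left(13 \left(-3\right),164 \right)}} = 85 - \frac{1}{-32} = 85 - - \frac{1}{32} = 85 + \frac{1}{32} = \frac{2721}{32}$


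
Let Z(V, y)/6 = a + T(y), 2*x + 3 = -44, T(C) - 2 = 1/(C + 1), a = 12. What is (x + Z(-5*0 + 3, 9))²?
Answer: 373321/100 ≈ 3733.2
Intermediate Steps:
T(C) = 2 + 1/(1 + C) (T(C) = 2 + 1/(C + 1) = 2 + 1/(1 + C))
x = -47/2 (x = -3/2 + (½)*(-44) = -3/2 - 22 = -47/2 ≈ -23.500)
Z(V, y) = 72 + 6*(3 + 2*y)/(1 + y) (Z(V, y) = 6*(12 + (3 + 2*y)/(1 + y)) = 72 + 6*(3 + 2*y)/(1 + y))
(x + Z(-5*0 + 3, 9))² = (-47/2 + 6*(15 + 14*9)/(1 + 9))² = (-47/2 + 6*(15 + 126)/10)² = (-47/2 + 6*(⅒)*141)² = (-47/2 + 423/5)² = (611/10)² = 373321/100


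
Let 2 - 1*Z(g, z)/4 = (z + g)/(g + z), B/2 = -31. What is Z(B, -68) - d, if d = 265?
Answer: -261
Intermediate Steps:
B = -62 (B = 2*(-31) = -62)
Z(g, z) = 4 (Z(g, z) = 8 - 4*(z + g)/(g + z) = 8 - 4*(g + z)/(g + z) = 8 - 4*1 = 8 - 4 = 4)
Z(B, -68) - d = 4 - 1*265 = 4 - 265 = -261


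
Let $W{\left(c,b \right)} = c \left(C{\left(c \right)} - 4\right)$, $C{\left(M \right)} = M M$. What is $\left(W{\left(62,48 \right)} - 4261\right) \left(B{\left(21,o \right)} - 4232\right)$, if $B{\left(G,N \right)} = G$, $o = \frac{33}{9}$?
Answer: $-984611809$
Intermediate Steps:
$o = \frac{11}{3}$ ($o = 33 \cdot \frac{1}{9} = \frac{11}{3} \approx 3.6667$)
$C{\left(M \right)} = M^{2}$
$W{\left(c,b \right)} = c \left(-4 + c^{2}\right)$ ($W{\left(c,b \right)} = c \left(c^{2} - 4\right) = c \left(-4 + c^{2}\right)$)
$\left(W{\left(62,48 \right)} - 4261\right) \left(B{\left(21,o \right)} - 4232\right) = \left(62 \left(-4 + 62^{2}\right) - 4261\right) \left(21 - 4232\right) = \left(62 \left(-4 + 3844\right) - 4261\right) \left(-4211\right) = \left(62 \cdot 3840 - 4261\right) \left(-4211\right) = \left(238080 - 4261\right) \left(-4211\right) = 233819 \left(-4211\right) = -984611809$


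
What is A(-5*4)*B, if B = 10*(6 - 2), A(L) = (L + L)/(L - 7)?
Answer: 1600/27 ≈ 59.259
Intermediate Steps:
A(L) = 2*L/(-7 + L) (A(L) = (2*L)/(-7 + L) = 2*L/(-7 + L))
B = 40 (B = 10*4 = 40)
A(-5*4)*B = (2*(-5*4)/(-7 - 5*4))*40 = (2*(-20)/(-7 - 20))*40 = (2*(-20)/(-27))*40 = (2*(-20)*(-1/27))*40 = (40/27)*40 = 1600/27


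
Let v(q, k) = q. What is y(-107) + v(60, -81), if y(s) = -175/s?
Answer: 6595/107 ≈ 61.635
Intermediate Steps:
y(-107) + v(60, -81) = -175/(-107) + 60 = -175*(-1/107) + 60 = 175/107 + 60 = 6595/107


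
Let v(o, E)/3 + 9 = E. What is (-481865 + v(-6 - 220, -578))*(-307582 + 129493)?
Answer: 86128470714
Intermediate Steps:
v(o, E) = -27 + 3*E
(-481865 + v(-6 - 220, -578))*(-307582 + 129493) = (-481865 + (-27 + 3*(-578)))*(-307582 + 129493) = (-481865 + (-27 - 1734))*(-178089) = (-481865 - 1761)*(-178089) = -483626*(-178089) = 86128470714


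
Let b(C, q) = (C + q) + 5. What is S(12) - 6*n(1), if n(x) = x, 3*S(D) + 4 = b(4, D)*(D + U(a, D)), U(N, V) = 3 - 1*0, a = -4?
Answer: 293/3 ≈ 97.667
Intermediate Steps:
U(N, V) = 3 (U(N, V) = 3 + 0 = 3)
b(C, q) = 5 + C + q
S(D) = -4/3 + (3 + D)*(9 + D)/3 (S(D) = -4/3 + ((5 + 4 + D)*(D + 3))/3 = -4/3 + ((9 + D)*(3 + D))/3 = -4/3 + ((3 + D)*(9 + D))/3 = -4/3 + (3 + D)*(9 + D)/3)
S(12) - 6*n(1) = (23/3 + 4*12 + (1/3)*12**2) - 6*1 = (23/3 + 48 + (1/3)*144) - 6 = (23/3 + 48 + 48) - 6 = 311/3 - 6 = 293/3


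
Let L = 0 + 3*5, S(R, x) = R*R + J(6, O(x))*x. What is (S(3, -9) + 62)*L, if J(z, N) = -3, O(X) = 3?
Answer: 1470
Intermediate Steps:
S(R, x) = R² - 3*x (S(R, x) = R*R - 3*x = R² - 3*x)
L = 15 (L = 0 + 15 = 15)
(S(3, -9) + 62)*L = ((3² - 3*(-9)) + 62)*15 = ((9 + 27) + 62)*15 = (36 + 62)*15 = 98*15 = 1470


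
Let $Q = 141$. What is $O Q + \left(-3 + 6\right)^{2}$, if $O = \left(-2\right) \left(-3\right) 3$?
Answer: $2547$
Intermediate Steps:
$O = 18$ ($O = 6 \cdot 3 = 18$)
$O Q + \left(-3 + 6\right)^{2} = 18 \cdot 141 + \left(-3 + 6\right)^{2} = 2538 + 3^{2} = 2538 + 9 = 2547$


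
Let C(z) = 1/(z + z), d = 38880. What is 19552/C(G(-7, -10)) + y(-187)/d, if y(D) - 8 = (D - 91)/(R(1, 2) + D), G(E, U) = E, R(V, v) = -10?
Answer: -116476738457/425520 ≈ -2.7373e+5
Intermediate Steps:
C(z) = 1/(2*z)
y(D) = 8 + (-91 + D)/(-10 + D) (y(D) = 8 + (D - 91)/(-10 + D) = 8 + (-91 + D)/(-10 + D))
19552/C(G(-7, -10)) + y(-187)/d = 19552/(((½)/(-7))) + (9*(-19 - 187)/(-10 - 187))/38880 = 19552/(((½)*(-⅐))) + (9*(-206)/(-197))*(1/38880) = 19552/(-1/14) + (9*(-1/197)*(-206))*(1/38880) = 19552*(-14) + (1854/197)*(1/38880) = -273728 + 103/425520 = -116476738457/425520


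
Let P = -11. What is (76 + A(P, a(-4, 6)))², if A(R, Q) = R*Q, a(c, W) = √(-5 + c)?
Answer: 4687 - 5016*I ≈ 4687.0 - 5016.0*I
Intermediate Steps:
A(R, Q) = Q*R
(76 + A(P, a(-4, 6)))² = (76 + √(-5 - 4)*(-11))² = (76 + √(-9)*(-11))² = (76 + (3*I)*(-11))² = (76 - 33*I)²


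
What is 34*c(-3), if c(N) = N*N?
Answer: 306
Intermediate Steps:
c(N) = N²
34*c(-3) = 34*(-3)² = 34*9 = 306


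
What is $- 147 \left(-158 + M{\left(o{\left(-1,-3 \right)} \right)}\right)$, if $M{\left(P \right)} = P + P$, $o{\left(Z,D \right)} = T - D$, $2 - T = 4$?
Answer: $22932$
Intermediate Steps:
$T = -2$ ($T = 2 - 4 = -2$)
$o{\left(Z,D \right)} = -2 - D$
$M{\left(P \right)} = 2 P$
$- 147 \left(-158 + M{\left(o{\left(-1,-3 \right)} \right)}\right) = - 147 \left(-158 + 2 \left(-2 - -3\right)\right) = - 147 \left(-158 + 2 \left(-2 + 3\right)\right) = - 147 \left(-158 + 2 \cdot 1\right) = - 147 \left(-158 + 2\right) = \left(-147\right) \left(-156\right) = 22932$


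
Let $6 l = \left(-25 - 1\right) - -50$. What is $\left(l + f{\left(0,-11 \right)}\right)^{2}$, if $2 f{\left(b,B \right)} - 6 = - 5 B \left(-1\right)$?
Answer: $\frac{1681}{4} \approx 420.25$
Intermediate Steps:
$f{\left(b,B \right)} = 3 + \frac{5 B}{2}$ ($f{\left(b,B \right)} = 3 + \frac{- 5 B \left(-1\right)}{2} = 3 + \frac{5 B}{2}$)
$l = 4$ ($l = \frac{\left(-25 - 1\right) - -50}{6} = \frac{\left(-25 - 1\right) + 50}{6} = \frac{-26 + 50}{6} = \frac{1}{6} \cdot 24 = 4$)
$\left(l + f{\left(0,-11 \right)}\right)^{2} = \left(4 + \left(3 + \frac{5}{2} \left(-11\right)\right)\right)^{2} = \left(4 + \left(3 - \frac{55}{2}\right)\right)^{2} = \left(4 - \frac{49}{2}\right)^{2} = \left(- \frac{41}{2}\right)^{2} = \frac{1681}{4}$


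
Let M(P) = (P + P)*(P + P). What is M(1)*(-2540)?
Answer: -10160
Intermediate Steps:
M(P) = 4*P² (M(P) = (2*P)*(2*P) = 4*P²)
M(1)*(-2540) = (4*1²)*(-2540) = (4*1)*(-2540) = 4*(-2540) = -10160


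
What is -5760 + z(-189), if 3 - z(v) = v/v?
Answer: -5758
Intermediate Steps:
z(v) = 2 (z(v) = 3 - v/v = 3 - 1*1 = 3 - 1 = 2)
-5760 + z(-189) = -5760 + 2 = -5758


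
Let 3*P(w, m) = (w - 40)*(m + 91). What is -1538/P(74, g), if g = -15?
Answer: -2307/1292 ≈ -1.7856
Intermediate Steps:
P(w, m) = (-40 + w)*(91 + m)/3 (P(w, m) = ((w - 40)*(m + 91))/3 = ((-40 + w)*(91 + m))/3 = (-40 + w)*(91 + m)/3)
-1538/P(74, g) = -1538/(-3640/3 - 40/3*(-15) + (91/3)*74 + (⅓)*(-15)*74) = -1538/(-3640/3 + 200 + 6734/3 - 370) = -1538/2584/3 = -1538*3/2584 = -2307/1292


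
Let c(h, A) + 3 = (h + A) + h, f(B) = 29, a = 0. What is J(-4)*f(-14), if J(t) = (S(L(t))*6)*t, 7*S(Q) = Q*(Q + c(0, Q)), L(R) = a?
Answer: 0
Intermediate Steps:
L(R) = 0
c(h, A) = -3 + A + 2*h (c(h, A) = -3 + ((h + A) + h) = -3 + ((A + h) + h) = -3 + (A + 2*h) = -3 + A + 2*h)
S(Q) = Q*(-3 + 2*Q)/7 (S(Q) = (Q*(Q + (-3 + Q + 2*0)))/7 = (Q*(Q + (-3 + Q + 0)))/7 = (Q*(Q + (-3 + Q)))/7 = (Q*(-3 + 2*Q))/7 = Q*(-3 + 2*Q)/7)
J(t) = 0 (J(t) = (((⅐)*0*(-3 + 2*0))*6)*t = (((⅐)*0*(-3 + 0))*6)*t = (((⅐)*0*(-3))*6)*t = (0*6)*t = 0*t = 0)
J(-4)*f(-14) = 0*29 = 0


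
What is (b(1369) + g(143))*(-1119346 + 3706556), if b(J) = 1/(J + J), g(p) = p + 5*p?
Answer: 3038943334025/1369 ≈ 2.2198e+9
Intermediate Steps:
g(p) = 6*p
b(J) = 1/(2*J)
(b(1369) + g(143))*(-1119346 + 3706556) = ((½)/1369 + 6*143)*(-1119346 + 3706556) = ((½)*(1/1369) + 858)*2587210 = (1/2738 + 858)*2587210 = (2349205/2738)*2587210 = 3038943334025/1369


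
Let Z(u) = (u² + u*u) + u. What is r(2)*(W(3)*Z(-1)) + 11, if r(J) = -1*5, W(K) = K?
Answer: -4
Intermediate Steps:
Z(u) = u + 2*u² (Z(u) = (u² + u²) + u = 2*u² + u = u + 2*u²)
r(J) = -5
r(2)*(W(3)*Z(-1)) + 11 = -15*(-(1 + 2*(-1))) + 11 = -15*(-(1 - 2)) + 11 = -15*(-1*(-1)) + 11 = -15 + 11 = -4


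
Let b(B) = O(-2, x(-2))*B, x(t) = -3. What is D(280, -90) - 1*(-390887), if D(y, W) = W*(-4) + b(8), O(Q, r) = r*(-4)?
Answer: 391343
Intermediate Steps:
O(Q, r) = -4*r
b(B) = 12*B (b(B) = (-4*(-3))*B = 12*B)
D(y, W) = 96 - 4*W (D(y, W) = W*(-4) + 12*8 = -4*W + 96 = 96 - 4*W)
D(280, -90) - 1*(-390887) = (96 - 4*(-90)) - 1*(-390887) = (96 + 360) + 390887 = 456 + 390887 = 391343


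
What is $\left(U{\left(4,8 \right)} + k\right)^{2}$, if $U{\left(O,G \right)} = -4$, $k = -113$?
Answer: $13689$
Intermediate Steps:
$\left(U{\left(4,8 \right)} + k\right)^{2} = \left(-4 - 113\right)^{2} = \left(-117\right)^{2} = 13689$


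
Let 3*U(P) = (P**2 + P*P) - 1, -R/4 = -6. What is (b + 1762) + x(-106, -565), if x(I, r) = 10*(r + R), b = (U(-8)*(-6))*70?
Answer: -21428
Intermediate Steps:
R = 24 (R = -4*(-6) = 24)
U(P) = -1/3 + 2*P**2/3 (U(P) = ((P**2 + P*P) - 1)/3 = ((P**2 + P**2) - 1)/3 = (2*P**2 - 1)/3 = (-1 + 2*P**2)/3 = -1/3 + 2*P**2/3)
b = -17780 (b = ((-1/3 + (2/3)*(-8)**2)*(-6))*70 = ((-1/3 + (2/3)*64)*(-6))*70 = ((-1/3 + 128/3)*(-6))*70 = ((127/3)*(-6))*70 = -254*70 = -17780)
x(I, r) = 240 + 10*r (x(I, r) = 10*(r + 24) = 10*(24 + r) = 240 + 10*r)
(b + 1762) + x(-106, -565) = (-17780 + 1762) + (240 + 10*(-565)) = -16018 + (240 - 5650) = -16018 - 5410 = -21428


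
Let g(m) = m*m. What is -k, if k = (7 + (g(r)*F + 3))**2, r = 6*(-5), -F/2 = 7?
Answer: -158508100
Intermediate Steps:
F = -14 (F = -2*7 = -14)
r = -30
g(m) = m**2
k = 158508100 (k = (7 + ((-30)**2*(-14) + 3))**2 = (7 + (900*(-14) + 3))**2 = (7 + (-12600 + 3))**2 = (7 - 12597)**2 = (-12590)**2 = 158508100)
-k = -1*158508100 = -158508100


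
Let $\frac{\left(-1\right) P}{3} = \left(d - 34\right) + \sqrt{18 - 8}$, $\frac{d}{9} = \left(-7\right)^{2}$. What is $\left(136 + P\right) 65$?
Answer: $-70525 - 195 \sqrt{10} \approx -71142.0$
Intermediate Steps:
$d = 441$ ($d = 9 \left(-7\right)^{2} = 9 \cdot 49 = 441$)
$P = -1221 - 3 \sqrt{10}$ ($P = - 3 \left(\left(441 - 34\right) + \sqrt{18 - 8}\right) = - 3 \left(407 + \sqrt{10}\right) = -1221 - 3 \sqrt{10} \approx -1230.5$)
$\left(136 + P\right) 65 = \left(136 - \left(1221 + 3 \sqrt{10}\right)\right) 65 = \left(-1085 - 3 \sqrt{10}\right) 65 = -70525 - 195 \sqrt{10}$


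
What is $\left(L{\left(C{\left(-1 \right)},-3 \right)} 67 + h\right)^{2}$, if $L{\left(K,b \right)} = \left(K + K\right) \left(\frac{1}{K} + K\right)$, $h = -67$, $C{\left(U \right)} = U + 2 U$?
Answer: $1620529$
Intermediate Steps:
$C{\left(U \right)} = 3 U$
$L{\left(K,b \right)} = 2 K \left(K + \frac{1}{K}\right)$
$\left(L{\left(C{\left(-1 \right)},-3 \right)} 67 + h\right)^{2} = \left(\left(2 + 2 \left(3 \left(-1\right)\right)^{2}\right) 67 - 67\right)^{2} = \left(\left(2 + 2 \left(-3\right)^{2}\right) 67 - 67\right)^{2} = \left(\left(2 + 2 \cdot 9\right) 67 - 67\right)^{2} = \left(\left(2 + 18\right) 67 - 67\right)^{2} = \left(20 \cdot 67 - 67\right)^{2} = \left(1340 - 67\right)^{2} = 1273^{2} = 1620529$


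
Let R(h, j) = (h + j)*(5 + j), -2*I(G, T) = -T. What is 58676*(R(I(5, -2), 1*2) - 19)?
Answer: -704112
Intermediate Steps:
I(G, T) = T/2 (I(G, T) = -(-1)*T/2 = T/2)
R(h, j) = (5 + j)*(h + j)
58676*(R(I(5, -2), 1*2) - 19) = 58676*(((1*2)**2 + 5*((1/2)*(-2)) + 5*(1*2) + ((1/2)*(-2))*(1*2)) - 19) = 58676*((2**2 + 5*(-1) + 5*2 - 1*2) - 19) = 58676*((4 - 5 + 10 - 2) - 19) = 58676*(7 - 19) = 58676*(-12) = -704112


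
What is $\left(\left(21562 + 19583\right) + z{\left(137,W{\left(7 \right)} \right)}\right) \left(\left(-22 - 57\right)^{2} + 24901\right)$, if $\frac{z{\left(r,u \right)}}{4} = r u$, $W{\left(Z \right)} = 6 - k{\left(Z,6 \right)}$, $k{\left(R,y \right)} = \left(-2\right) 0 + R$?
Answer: $1264271774$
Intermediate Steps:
$k{\left(R,y \right)} = R$ ($k{\left(R,y \right)} = 0 + R = R$)
$W{\left(Z \right)} = 6 - Z$
$z{\left(r,u \right)} = 4 r u$
$\left(\left(21562 + 19583\right) + z{\left(137,W{\left(7 \right)} \right)}\right) \left(\left(-22 - 57\right)^{2} + 24901\right) = \left(\left(21562 + 19583\right) + 4 \cdot 137 \left(6 - 7\right)\right) \left(\left(-22 - 57\right)^{2} + 24901\right) = \left(41145 + 4 \cdot 137 \left(6 - 7\right)\right) \left(\left(-79\right)^{2} + 24901\right) = \left(41145 + 4 \cdot 137 \left(-1\right)\right) \left(6241 + 24901\right) = \left(41145 - 548\right) 31142 = 40597 \cdot 31142 = 1264271774$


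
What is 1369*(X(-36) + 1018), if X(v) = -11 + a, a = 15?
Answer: 1399118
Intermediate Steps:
X(v) = 4 (X(v) = -11 + 15 = 4)
1369*(X(-36) + 1018) = 1369*(4 + 1018) = 1369*1022 = 1399118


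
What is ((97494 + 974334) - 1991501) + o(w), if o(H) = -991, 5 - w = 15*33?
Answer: -920664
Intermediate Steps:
w = -490 (w = 5 - 15*33 = 5 - 1*495 = 5 - 495 = -490)
((97494 + 974334) - 1991501) + o(w) = ((97494 + 974334) - 1991501) - 991 = (1071828 - 1991501) - 991 = -919673 - 991 = -920664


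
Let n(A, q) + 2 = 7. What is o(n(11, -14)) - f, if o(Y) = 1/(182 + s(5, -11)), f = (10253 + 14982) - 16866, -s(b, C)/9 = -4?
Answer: -1824441/218 ≈ -8369.0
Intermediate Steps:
n(A, q) = 5 (n(A, q) = -2 + 7 = 5)
s(b, C) = 36 (s(b, C) = -9*(-4) = 36)
f = 8369 (f = 25235 - 16866 = 8369)
o(Y) = 1/218 (o(Y) = 1/(182 + 36) = 1/218)
o(n(11, -14)) - f = 1/218 - 1*8369 = 1/218 - 8369 = -1824441/218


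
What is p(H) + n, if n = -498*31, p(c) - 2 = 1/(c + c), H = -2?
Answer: -61745/4 ≈ -15436.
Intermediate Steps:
p(c) = 2 + 1/(2*c) (p(c) = 2 + 1/(c + c) = 2 + 1/(2*c))
n = -15438
p(H) + n = (2 + (1/2)/(-2)) - 15438 = (2 + (1/2)*(-1/2)) - 15438 = (2 - 1/4) - 15438 = 7/4 - 15438 = -61745/4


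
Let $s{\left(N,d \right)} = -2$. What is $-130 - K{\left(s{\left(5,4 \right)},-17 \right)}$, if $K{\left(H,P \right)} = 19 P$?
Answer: $193$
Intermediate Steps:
$-130 - K{\left(s{\left(5,4 \right)},-17 \right)} = -130 - 19 \left(-17\right) = -130 - -323 = -130 + 323 = 193$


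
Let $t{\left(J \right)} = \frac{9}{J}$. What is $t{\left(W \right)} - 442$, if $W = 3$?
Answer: $-439$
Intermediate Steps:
$t{\left(W \right)} - 442 = \frac{9}{3} - 442 = 9 \cdot \frac{1}{3} - 442 = 3 - 442 = -439$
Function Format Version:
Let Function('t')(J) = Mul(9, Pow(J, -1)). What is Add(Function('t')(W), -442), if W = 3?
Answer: -439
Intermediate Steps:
Add(Function('t')(W), -442) = Add(Mul(9, Pow(3, -1)), -442) = Add(Mul(9, Rational(1, 3)), -442) = Add(3, -442) = -439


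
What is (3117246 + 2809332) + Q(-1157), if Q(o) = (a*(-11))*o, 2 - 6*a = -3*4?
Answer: 17868823/3 ≈ 5.9563e+6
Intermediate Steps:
a = 7/3 (a = ⅓ - (-1)*4/2 = ⅓ - ⅙*(-12) = ⅓ + 2 = 7/3 ≈ 2.3333)
Q(o) = -77*o/3 (Q(o) = ((7/3)*(-11))*o = -77*o/3)
(3117246 + 2809332) + Q(-1157) = (3117246 + 2809332) - 77/3*(-1157) = 5926578 + 89089/3 = 17868823/3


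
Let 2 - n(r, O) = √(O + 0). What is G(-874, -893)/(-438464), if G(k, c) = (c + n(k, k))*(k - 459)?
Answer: -38313/14144 - 43*I*√874/14144 ≈ -2.7088 - 0.089878*I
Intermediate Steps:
n(r, O) = 2 - √O (n(r, O) = 2 - √(O + 0) = 2 - √O)
G(k, c) = (-459 + k)*(2 + c - √k) (G(k, c) = (c + (2 - √k))*(k - 459) = (2 + c - √k)*(-459 + k) = (-459 + k)*(2 + c - √k))
G(-874, -893)/(-438464) = (-918 - 459*(-893) + 459*√(-874) - 893*(-874) - 1*(-874)*(-2 + √(-874)))/(-438464) = (-918 + 409887 + 459*(I*√874) + 780482 - 1*(-874)*(-2 + I*√874))*(-1/438464) = (-918 + 409887 + 459*I*√874 + 780482 + (-1748 + 874*I*√874))*(-1/438464) = (1187703 + 1333*I*√874)*(-1/438464) = -38313/14144 - 43*I*√874/14144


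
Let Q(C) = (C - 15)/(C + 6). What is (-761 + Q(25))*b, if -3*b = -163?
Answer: -3843703/93 ≈ -41330.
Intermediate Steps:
b = 163/3 (b = -1/3*(-163) = 163/3 ≈ 54.333)
Q(C) = (-15 + C)/(6 + C)
(-761 + Q(25))*b = (-761 + (-15 + 25)/(6 + 25))*(163/3) = (-761 + 10/31)*(163/3) = -23581/31*163/3 = -3843703/93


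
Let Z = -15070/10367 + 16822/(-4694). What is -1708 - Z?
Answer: -41435377965/24331349 ≈ -1703.0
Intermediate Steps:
Z = -122566127/24331349 (Z = -15070*1/10367 + 16822*(-1/4694) = -15070/10367 - 8411/2347 = -122566127/24331349 ≈ -5.0374)
-1708 - Z = -1708 - 1*(-122566127/24331349) = -1708 + 122566127/24331349 = -41435377965/24331349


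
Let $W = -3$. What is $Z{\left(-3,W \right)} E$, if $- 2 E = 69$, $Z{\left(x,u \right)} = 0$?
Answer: $0$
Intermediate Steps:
$E = - \frac{69}{2}$ ($E = \left(- \frac{1}{2}\right) 69 = - \frac{69}{2} \approx -34.5$)
$Z{\left(-3,W \right)} E = 0 \left(- \frac{69}{2}\right) = 0$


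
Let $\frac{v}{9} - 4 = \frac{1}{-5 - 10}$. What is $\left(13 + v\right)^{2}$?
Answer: $\frac{58564}{25} \approx 2342.6$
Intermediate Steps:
$v = \frac{177}{5}$ ($v = 36 + \frac{9}{-5 - 10} = 36 + \frac{9}{-15} = 36 + 9 \left(- \frac{1}{15}\right) = 36 - \frac{3}{5} = \frac{177}{5} \approx 35.4$)
$\left(13 + v\right)^{2} = \left(13 + \frac{177}{5}\right)^{2} = \left(\frac{242}{5}\right)^{2} = \frac{58564}{25}$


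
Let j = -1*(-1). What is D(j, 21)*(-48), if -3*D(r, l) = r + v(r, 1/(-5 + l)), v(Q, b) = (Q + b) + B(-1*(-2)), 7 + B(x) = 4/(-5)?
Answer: -459/5 ≈ -91.800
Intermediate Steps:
B(x) = -39/5 (B(x) = -7 + 4/(-5) = -7 + 4*(-1/5) = -7 - 4/5 = -39/5)
j = 1
v(Q, b) = -39/5 + Q + b (v(Q, b) = (Q + b) - 39/5 = -39/5 + Q + b)
D(r, l) = 13/5 - 2*r/3 - 1/(3*(-5 + l)) (D(r, l) = -(r + (-39/5 + r + 1/(-5 + l)))/3 = -(-39/5 + 1/(-5 + l) + 2*r)/3 = 13/5 - 2*r/3 - 1/(3*(-5 + l)))
D(j, 21)*(-48) = ((-200 + 39*21 + 50*1 - 10*21*1)/(15*(-5 + 21)))*(-48) = ((1/15)*(-200 + 819 + 50 - 210)/16)*(-48) = ((1/15)*(1/16)*459)*(-48) = (153/80)*(-48) = -459/5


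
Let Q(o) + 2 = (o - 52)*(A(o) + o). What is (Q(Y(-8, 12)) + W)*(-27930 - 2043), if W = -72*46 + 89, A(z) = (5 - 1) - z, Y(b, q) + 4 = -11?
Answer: 104695689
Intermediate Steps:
Y(b, q) = -15 (Y(b, q) = -4 - 11 = -15)
A(z) = 4 - z
Q(o) = -210 + 4*o (Q(o) = -2 + (o - 52)*((4 - o) + o) = -2 + (-52 + o)*4 = -2 + (-208 + 4*o) = -210 + 4*o)
W = -3223 (W = -3312 + 89 = -3223)
(Q(Y(-8, 12)) + W)*(-27930 - 2043) = ((-210 + 4*(-15)) - 3223)*(-27930 - 2043) = ((-210 - 60) - 3223)*(-29973) = (-270 - 3223)*(-29973) = -3493*(-29973) = 104695689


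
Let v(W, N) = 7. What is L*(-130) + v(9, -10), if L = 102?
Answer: -13253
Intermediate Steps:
L*(-130) + v(9, -10) = 102*(-130) + 7 = -13260 + 7 = -13253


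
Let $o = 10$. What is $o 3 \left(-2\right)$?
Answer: $-60$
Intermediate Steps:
$o 3 \left(-2\right) = 10 \cdot 3 \left(-2\right) = 30 \left(-2\right) = -60$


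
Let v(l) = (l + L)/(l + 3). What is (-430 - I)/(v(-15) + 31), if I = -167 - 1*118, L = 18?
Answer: -580/123 ≈ -4.7154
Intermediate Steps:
v(l) = (18 + l)/(3 + l) (v(l) = (l + 18)/(l + 3) = (18 + l)/(3 + l))
I = -285 (I = -167 - 118 = -285)
(-430 - I)/(v(-15) + 31) = (-430 - 1*(-285))/((18 - 15)/(3 - 15) + 31) = (-430 + 285)/(3/(-12) + 31) = -145/(-1/12*3 + 31) = -145/(-¼ + 31) = -145/123/4 = -145*4/123 = -580/123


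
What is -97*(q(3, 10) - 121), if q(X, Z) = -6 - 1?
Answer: 12416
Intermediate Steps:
q(X, Z) = -7
-97*(q(3, 10) - 121) = -97*(-7 - 121) = -97*(-128) = 12416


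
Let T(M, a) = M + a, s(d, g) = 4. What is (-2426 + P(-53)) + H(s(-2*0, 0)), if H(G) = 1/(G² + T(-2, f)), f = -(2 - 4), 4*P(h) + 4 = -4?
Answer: -38847/16 ≈ -2427.9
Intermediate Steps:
P(h) = -2 (P(h) = -1 + (¼)*(-4) = -1 - 1 = -2)
f = 2 (f = -1*(-2) = 2)
H(G) = G⁻² (H(G) = 1/(G² + (-2 + 2)) = 1/(G² + 0) = 1/(G²) = G⁻²)
(-2426 + P(-53)) + H(s(-2*0, 0)) = (-2426 - 2) + 4⁻² = -2428 + 1/16 = -38847/16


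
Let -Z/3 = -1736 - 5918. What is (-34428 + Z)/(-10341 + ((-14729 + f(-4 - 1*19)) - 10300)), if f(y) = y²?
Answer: 11466/34841 ≈ 0.32909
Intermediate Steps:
Z = 22962 (Z = -3*(-1736 - 5918) = -3*(-7654) = 22962)
(-34428 + Z)/(-10341 + ((-14729 + f(-4 - 1*19)) - 10300)) = (-34428 + 22962)/(-10341 + ((-14729 + (-4 - 1*19)²) - 10300)) = -11466/(-10341 + ((-14729 + (-4 - 19)²) - 10300)) = -11466/(-10341 + ((-14729 + (-23)²) - 10300)) = -11466/(-10341 + ((-14729 + 529) - 10300)) = -11466/(-10341 + (-14200 - 10300)) = -11466/(-10341 - 24500) = -11466/(-34841) = -11466*(-1/34841) = 11466/34841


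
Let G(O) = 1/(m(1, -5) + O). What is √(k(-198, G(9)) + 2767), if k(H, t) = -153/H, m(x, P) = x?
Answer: √1339602/22 ≈ 52.610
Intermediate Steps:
G(O) = 1/(1 + O)
√(k(-198, G(9)) + 2767) = √(-153/(-198) + 2767) = √(-153*(-1/198) + 2767) = √(17/22 + 2767) = √(60891/22) = √1339602/22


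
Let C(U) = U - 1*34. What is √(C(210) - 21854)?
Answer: I*√21678 ≈ 147.23*I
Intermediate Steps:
C(U) = -34 + U (C(U) = U - 34 = -34 + U)
√(C(210) - 21854) = √((-34 + 210) - 21854) = √(176 - 21854) = √(-21678) = I*√21678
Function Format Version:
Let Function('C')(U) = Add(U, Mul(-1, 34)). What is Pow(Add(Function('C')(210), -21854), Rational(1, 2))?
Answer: Mul(I, Pow(21678, Rational(1, 2))) ≈ Mul(147.23, I)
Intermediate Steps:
Function('C')(U) = Add(-34, U) (Function('C')(U) = Add(U, -34) = Add(-34, U))
Pow(Add(Function('C')(210), -21854), Rational(1, 2)) = Pow(Add(Add(-34, 210), -21854), Rational(1, 2)) = Pow(Add(176, -21854), Rational(1, 2)) = Pow(-21678, Rational(1, 2)) = Mul(I, Pow(21678, Rational(1, 2)))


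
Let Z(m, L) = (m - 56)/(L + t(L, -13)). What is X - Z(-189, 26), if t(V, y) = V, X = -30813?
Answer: -1602031/52 ≈ -30808.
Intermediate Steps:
Z(m, L) = (-56 + m)/(2*L) (Z(m, L) = (m - 56)/(L + L) = (-56 + m)/((2*L)) = (-56 + m)*(1/(2*L)) = (-56 + m)/(2*L))
X - Z(-189, 26) = -30813 - (-56 - 189)/(2*26) = -30813 - (-245)/(2*26) = -30813 - 1*(-245/52) = -30813 + 245/52 = -1602031/52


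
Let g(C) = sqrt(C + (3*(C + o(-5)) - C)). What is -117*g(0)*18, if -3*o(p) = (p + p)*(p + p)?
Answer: -21060*I ≈ -21060.0*I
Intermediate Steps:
o(p) = -4*p**2/3 (o(p) = -(p + p)*(p + p)/3 = -2*p*2*p/3 = -4*p**2/3)
g(C) = sqrt(-100 + 3*C) (g(C) = sqrt(C + (3*(C - 4/3*(-5)**2) - C)) = sqrt(C + (3*(C - 4/3*25) - C)) = sqrt(C + (3*(C - 100/3) - C)) = sqrt(C + (3*(-100/3 + C) - C)) = sqrt(C + ((-100 + 3*C) - C)) = sqrt(C + (-100 + 2*C)) = sqrt(-100 + 3*C))
-117*g(0)*18 = -117*sqrt(-100 + 3*0)*18 = -117*sqrt(-100 + 0)*18 = -1170*I*18 = -21060*I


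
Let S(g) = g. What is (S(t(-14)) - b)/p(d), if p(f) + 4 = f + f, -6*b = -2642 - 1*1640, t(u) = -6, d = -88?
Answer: 2159/540 ≈ 3.9981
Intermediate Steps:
b = 2141/3 (b = -(-2642 - 1*1640)/6 = -(-2642 - 1640)/6 = -⅙*(-4282) = 2141/3 ≈ 713.67)
p(f) = -4 + 2*f (p(f) = -4 + (f + f) = -4 + 2*f)
(S(t(-14)) - b)/p(d) = (-6 - 1*2141/3)/(-4 + 2*(-88)) = (-6 - 2141/3)/(-4 - 176) = -2159/3/(-180) = -2159/3*(-1/180) = 2159/540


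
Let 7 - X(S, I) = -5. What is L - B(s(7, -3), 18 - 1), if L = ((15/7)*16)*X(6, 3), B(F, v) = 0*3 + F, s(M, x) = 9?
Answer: 2817/7 ≈ 402.43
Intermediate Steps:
X(S, I) = 12 (X(S, I) = 7 - 1*(-5) = 7 + 5 = 12)
B(F, v) = F (B(F, v) = 0 + F = F)
L = 2880/7 (L = ((15/7)*16)*12 = (240/7)*12 = 2880/7 ≈ 411.43)
L - B(s(7, -3), 18 - 1) = 2880/7 - 1*9 = 2880/7 - 9 = 2817/7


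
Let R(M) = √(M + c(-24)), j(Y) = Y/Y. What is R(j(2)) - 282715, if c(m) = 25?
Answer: -282715 + √26 ≈ -2.8271e+5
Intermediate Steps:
j(Y) = 1
R(M) = √(25 + M) (R(M) = √(M + 25) = √(25 + M))
R(j(2)) - 282715 = √(25 + 1) - 282715 = √26 - 282715 = -282715 + √26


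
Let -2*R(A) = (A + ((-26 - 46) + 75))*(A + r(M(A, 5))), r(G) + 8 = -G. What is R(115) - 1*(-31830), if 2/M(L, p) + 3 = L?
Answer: 1429011/56 ≈ 25518.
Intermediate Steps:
M(L, p) = 2/(-3 + L)
r(G) = -8 - G
R(A) = -(3 + A)*(-8 + A - 2/(-3 + A))/2 (R(A) = -(A + ((-26 - 46) + 75))*(A + (-8 - 2/(-3 + A)))/2 = -(A + (-72 + 75))*(A + (-8 - 2/(-3 + A)))/2 = -(A + 3)*(-8 + A - 2/(-3 + A))/2 = -(3 + A)*(-8 + A - 2/(-3 + A))/2)
R(115) - 1*(-31830) = (-66 - 1*115³ + 8*115² + 11*115)/(2*(-3 + 115)) - 1*(-31830) = (½)*(-66 - 1*1520875 + 8*13225 + 1265)/112 + 31830 = (½)*(1/112)*(-66 - 1520875 + 105800 + 1265) + 31830 = (½)*(1/112)*(-1413876) + 31830 = -353469/56 + 31830 = 1429011/56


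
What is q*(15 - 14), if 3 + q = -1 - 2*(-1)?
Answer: -2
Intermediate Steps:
q = -2 (q = -3 + (-1 - 2*(-1)) = -3 + (-1 + 2) = -3 + 1 = -2)
q*(15 - 14) = -2*(15 - 14) = -2*1 = -2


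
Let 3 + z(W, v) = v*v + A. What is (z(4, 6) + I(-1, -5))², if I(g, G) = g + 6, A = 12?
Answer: 2500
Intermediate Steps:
I(g, G) = 6 + g
z(W, v) = 9 + v² (z(W, v) = -3 + (v*v + 12) = -3 + (v² + 12) = -3 + (12 + v²) = 9 + v²)
(z(4, 6) + I(-1, -5))² = ((9 + 6²) + (6 - 1))² = ((9 + 36) + 5)² = (45 + 5)² = 50² = 2500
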